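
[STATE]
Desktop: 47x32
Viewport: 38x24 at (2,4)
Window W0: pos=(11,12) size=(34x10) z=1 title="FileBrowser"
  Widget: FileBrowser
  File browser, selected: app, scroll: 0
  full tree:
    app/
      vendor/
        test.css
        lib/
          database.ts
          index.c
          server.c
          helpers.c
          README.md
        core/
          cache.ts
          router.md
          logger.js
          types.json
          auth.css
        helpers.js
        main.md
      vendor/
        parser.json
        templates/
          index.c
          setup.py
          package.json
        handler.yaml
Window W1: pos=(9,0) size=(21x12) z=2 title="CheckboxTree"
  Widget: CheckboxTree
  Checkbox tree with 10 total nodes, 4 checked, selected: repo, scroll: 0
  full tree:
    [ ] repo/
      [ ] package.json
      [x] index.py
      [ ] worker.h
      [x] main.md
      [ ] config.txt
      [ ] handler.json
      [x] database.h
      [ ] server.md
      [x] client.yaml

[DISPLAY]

       ┃   [ ] package.json┃          
       ┃   [x] index.py    ┃          
       ┃   [ ] worker.h    ┃          
       ┃   [x] main.md     ┃          
       ┃   [ ] config.txt  ┃          
       ┃   [ ] handler.json┃          
       ┃   [x] database.h  ┃          
       ┗━━━━━━━━━━━━━━━━━━━┛          
         ┏━━━━━━━━━━━━━━━━━━━━━━━━━━━━
         ┃ FileBrowser                
         ┠────────────────────────────
         ┃> [-] app/                  
         ┃    [+] vendor/             
         ┃    [+] vendor/             
         ┃                            
         ┃                            
         ┃                            
         ┗━━━━━━━━━━━━━━━━━━━━━━━━━━━━
                                      
                                      
                                      
                                      
                                      
                                      


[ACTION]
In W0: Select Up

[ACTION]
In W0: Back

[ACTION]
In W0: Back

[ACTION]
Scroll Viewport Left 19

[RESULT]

         ┃   [ ] package.json┃        
         ┃   [x] index.py    ┃        
         ┃   [ ] worker.h    ┃        
         ┃   [x] main.md     ┃        
         ┃   [ ] config.txt  ┃        
         ┃   [ ] handler.json┃        
         ┃   [x] database.h  ┃        
         ┗━━━━━━━━━━━━━━━━━━━┛        
           ┏━━━━━━━━━━━━━━━━━━━━━━━━━━
           ┃ FileBrowser              
           ┠──────────────────────────
           ┃> [-] app/                
           ┃    [+] vendor/           
           ┃    [+] vendor/           
           ┃                          
           ┃                          
           ┃                          
           ┗━━━━━━━━━━━━━━━━━━━━━━━━━━
                                      
                                      
                                      
                                      
                                      
                                      


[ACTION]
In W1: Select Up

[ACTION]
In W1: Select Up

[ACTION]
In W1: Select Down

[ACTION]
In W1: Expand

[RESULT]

         ┃>  [ ] package.json┃        
         ┃   [x] index.py    ┃        
         ┃   [ ] worker.h    ┃        
         ┃   [x] main.md     ┃        
         ┃   [ ] config.txt  ┃        
         ┃   [ ] handler.json┃        
         ┃   [x] database.h  ┃        
         ┗━━━━━━━━━━━━━━━━━━━┛        
           ┏━━━━━━━━━━━━━━━━━━━━━━━━━━
           ┃ FileBrowser              
           ┠──────────────────────────
           ┃> [-] app/                
           ┃    [+] vendor/           
           ┃    [+] vendor/           
           ┃                          
           ┃                          
           ┃                          
           ┗━━━━━━━━━━━━━━━━━━━━━━━━━━
                                      
                                      
                                      
                                      
                                      
                                      


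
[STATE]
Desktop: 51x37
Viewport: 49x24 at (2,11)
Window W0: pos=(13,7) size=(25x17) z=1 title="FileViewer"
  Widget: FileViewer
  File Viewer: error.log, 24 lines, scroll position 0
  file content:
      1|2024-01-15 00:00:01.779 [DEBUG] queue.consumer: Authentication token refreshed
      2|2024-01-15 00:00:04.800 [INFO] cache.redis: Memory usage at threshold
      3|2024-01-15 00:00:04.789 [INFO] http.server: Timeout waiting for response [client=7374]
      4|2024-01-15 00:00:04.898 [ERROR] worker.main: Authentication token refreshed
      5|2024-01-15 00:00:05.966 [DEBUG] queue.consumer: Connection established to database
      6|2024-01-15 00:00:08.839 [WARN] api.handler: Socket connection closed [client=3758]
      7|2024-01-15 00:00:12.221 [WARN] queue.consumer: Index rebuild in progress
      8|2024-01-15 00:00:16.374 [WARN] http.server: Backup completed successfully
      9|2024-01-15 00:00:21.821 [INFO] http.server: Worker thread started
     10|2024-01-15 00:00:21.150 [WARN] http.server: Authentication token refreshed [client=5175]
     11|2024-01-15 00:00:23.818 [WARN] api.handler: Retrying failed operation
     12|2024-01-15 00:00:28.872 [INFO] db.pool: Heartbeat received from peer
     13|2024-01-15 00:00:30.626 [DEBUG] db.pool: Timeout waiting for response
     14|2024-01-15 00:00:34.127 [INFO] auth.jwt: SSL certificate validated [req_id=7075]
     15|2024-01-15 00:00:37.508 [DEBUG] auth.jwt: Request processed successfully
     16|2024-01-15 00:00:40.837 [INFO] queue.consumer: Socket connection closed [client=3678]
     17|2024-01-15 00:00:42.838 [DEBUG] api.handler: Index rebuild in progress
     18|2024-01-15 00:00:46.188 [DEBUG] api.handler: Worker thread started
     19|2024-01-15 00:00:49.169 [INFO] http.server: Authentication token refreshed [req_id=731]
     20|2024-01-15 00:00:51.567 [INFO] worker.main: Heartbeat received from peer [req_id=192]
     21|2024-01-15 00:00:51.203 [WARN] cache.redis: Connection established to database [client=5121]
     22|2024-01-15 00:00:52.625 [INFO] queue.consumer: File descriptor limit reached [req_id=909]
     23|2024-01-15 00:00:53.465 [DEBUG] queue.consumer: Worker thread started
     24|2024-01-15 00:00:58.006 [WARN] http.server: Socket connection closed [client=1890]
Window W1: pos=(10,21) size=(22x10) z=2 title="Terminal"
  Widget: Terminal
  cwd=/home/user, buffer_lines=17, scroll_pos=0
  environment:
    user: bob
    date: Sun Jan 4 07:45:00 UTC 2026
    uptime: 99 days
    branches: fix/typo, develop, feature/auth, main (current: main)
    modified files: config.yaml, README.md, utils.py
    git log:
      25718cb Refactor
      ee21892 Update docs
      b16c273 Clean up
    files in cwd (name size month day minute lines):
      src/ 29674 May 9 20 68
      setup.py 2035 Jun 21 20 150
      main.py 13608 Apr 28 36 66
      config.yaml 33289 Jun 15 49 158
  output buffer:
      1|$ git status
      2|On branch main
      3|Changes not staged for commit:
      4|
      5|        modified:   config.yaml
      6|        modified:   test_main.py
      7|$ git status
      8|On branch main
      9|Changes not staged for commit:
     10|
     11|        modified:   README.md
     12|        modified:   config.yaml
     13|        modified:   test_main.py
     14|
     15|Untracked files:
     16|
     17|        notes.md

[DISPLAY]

           ┃2024-01-15 00:00:04.80█┃             
           ┃2024-01-15 00:00:04.78░┃             
           ┃2024-01-15 00:00:04.89░┃             
           ┃2024-01-15 00:00:05.96░┃             
           ┃2024-01-15 00:00:08.83░┃             
           ┃2024-01-15 00:00:12.22░┃             
           ┃2024-01-15 00:00:16.37░┃             
           ┃2024-01-15 00:00:21.82░┃             
           ┃2024-01-15 00:00:21.15░┃             
           ┃2024-01-15 00:00:23.81░┃             
        ┏━━━━━━━━━━━━━━━━━━━━┓8.87░┃             
        ┃ Terminal           ┃0.62▼┃             
        ┠────────────────────┨━━━━━┛             
        ┃$ git status        ┃                   
        ┃On branch main      ┃                   
        ┃Changes not staged f┃                   
        ┃                    ┃                   
        ┃        modified:   ┃                   
        ┃        modified:   ┃                   
        ┗━━━━━━━━━━━━━━━━━━━━┛                   
                                                 
                                                 
                                                 
                                                 


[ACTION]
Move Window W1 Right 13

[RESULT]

           ┃2024-01-15 00:00:04.80█┃             
           ┃2024-01-15 00:00:04.78░┃             
           ┃2024-01-15 00:00:04.89░┃             
           ┃2024-01-15 00:00:05.96░┃             
           ┃2024-01-15 00:00:08.83░┃             
           ┃2024-01-15 00:00:12.22░┃             
           ┃2024-01-15 00:00:16.37░┃             
           ┃2024-01-15 00:00:21.82░┃             
           ┃2024-01-15 00:00:21.15░┃             
           ┃2024-01-15 00:00:23.81░┃             
           ┃2024-01-1┏━━━━━━━━━━━━━━━━━━━━┓      
           ┃2024-01-1┃ Terminal           ┃      
           ┗━━━━━━━━━┠────────────────────┨      
                     ┃$ git status        ┃      
                     ┃On branch main      ┃      
                     ┃Changes not staged f┃      
                     ┃                    ┃      
                     ┃        modified:   ┃      
                     ┃        modified:   ┃      
                     ┗━━━━━━━━━━━━━━━━━━━━┛      
                                                 
                                                 
                                                 
                                                 


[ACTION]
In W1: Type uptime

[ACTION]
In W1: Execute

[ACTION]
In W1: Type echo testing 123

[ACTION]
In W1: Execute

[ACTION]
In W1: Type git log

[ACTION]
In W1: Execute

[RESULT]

           ┃2024-01-15 00:00:04.80█┃             
           ┃2024-01-15 00:00:04.78░┃             
           ┃2024-01-15 00:00:04.89░┃             
           ┃2024-01-15 00:00:05.96░┃             
           ┃2024-01-15 00:00:08.83░┃             
           ┃2024-01-15 00:00:12.22░┃             
           ┃2024-01-15 00:00:16.37░┃             
           ┃2024-01-15 00:00:21.82░┃             
           ┃2024-01-15 00:00:21.15░┃             
           ┃2024-01-15 00:00:23.81░┃             
           ┃2024-01-1┏━━━━━━━━━━━━━━━━━━━━┓      
           ┃2024-01-1┃ Terminal           ┃      
           ┗━━━━━━━━━┠────────────────────┨      
                     ┃testing 123         ┃      
                     ┃$ git log           ┃      
                     ┃25718cb Refactor    ┃      
                     ┃ee21892 Update docs ┃      
                     ┃b16c273 Clean up    ┃      
                     ┃$ █                 ┃      
                     ┗━━━━━━━━━━━━━━━━━━━━┛      
                                                 
                                                 
                                                 
                                                 


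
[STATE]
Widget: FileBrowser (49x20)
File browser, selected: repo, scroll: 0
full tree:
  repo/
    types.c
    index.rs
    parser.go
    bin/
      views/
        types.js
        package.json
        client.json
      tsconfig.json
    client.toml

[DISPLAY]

> [-] repo/                                      
    types.c                                      
    index.rs                                     
    parser.go                                    
    [+] bin/                                     
    client.toml                                  
                                                 
                                                 
                                                 
                                                 
                                                 
                                                 
                                                 
                                                 
                                                 
                                                 
                                                 
                                                 
                                                 
                                                 


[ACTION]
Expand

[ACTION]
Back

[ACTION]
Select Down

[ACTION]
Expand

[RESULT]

  [-] repo/                                      
  > types.c                                      
    index.rs                                     
    parser.go                                    
    [+] bin/                                     
    client.toml                                  
                                                 
                                                 
                                                 
                                                 
                                                 
                                                 
                                                 
                                                 
                                                 
                                                 
                                                 
                                                 
                                                 
                                                 


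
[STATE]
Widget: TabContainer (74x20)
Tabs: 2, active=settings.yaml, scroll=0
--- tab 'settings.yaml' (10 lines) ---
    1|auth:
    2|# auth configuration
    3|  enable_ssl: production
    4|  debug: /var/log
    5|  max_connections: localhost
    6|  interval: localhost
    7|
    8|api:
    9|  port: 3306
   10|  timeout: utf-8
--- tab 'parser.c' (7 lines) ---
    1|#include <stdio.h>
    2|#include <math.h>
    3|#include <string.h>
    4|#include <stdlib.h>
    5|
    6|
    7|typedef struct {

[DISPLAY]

[settings.yaml]│ parser.c                                                 
──────────────────────────────────────────────────────────────────────────
auth:                                                                     
# auth configuration                                                      
  enable_ssl: production                                                  
  debug: /var/log                                                         
  max_connections: localhost                                              
  interval: localhost                                                     
                                                                          
api:                                                                      
  port: 3306                                                              
  timeout: utf-8                                                          
                                                                          
                                                                          
                                                                          
                                                                          
                                                                          
                                                                          
                                                                          
                                                                          


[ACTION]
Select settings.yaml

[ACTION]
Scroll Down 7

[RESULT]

[settings.yaml]│ parser.c                                                 
──────────────────────────────────────────────────────────────────────────
api:                                                                      
  port: 3306                                                              
  timeout: utf-8                                                          
                                                                          
                                                                          
                                                                          
                                                                          
                                                                          
                                                                          
                                                                          
                                                                          
                                                                          
                                                                          
                                                                          
                                                                          
                                                                          
                                                                          
                                                                          


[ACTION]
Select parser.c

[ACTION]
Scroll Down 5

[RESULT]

 settings.yaml │[parser.c]                                                
──────────────────────────────────────────────────────────────────────────
                                                                          
typedef struct {                                                          
                                                                          
                                                                          
                                                                          
                                                                          
                                                                          
                                                                          
                                                                          
                                                                          
                                                                          
                                                                          
                                                                          
                                                                          
                                                                          
                                                                          
                                                                          
                                                                          


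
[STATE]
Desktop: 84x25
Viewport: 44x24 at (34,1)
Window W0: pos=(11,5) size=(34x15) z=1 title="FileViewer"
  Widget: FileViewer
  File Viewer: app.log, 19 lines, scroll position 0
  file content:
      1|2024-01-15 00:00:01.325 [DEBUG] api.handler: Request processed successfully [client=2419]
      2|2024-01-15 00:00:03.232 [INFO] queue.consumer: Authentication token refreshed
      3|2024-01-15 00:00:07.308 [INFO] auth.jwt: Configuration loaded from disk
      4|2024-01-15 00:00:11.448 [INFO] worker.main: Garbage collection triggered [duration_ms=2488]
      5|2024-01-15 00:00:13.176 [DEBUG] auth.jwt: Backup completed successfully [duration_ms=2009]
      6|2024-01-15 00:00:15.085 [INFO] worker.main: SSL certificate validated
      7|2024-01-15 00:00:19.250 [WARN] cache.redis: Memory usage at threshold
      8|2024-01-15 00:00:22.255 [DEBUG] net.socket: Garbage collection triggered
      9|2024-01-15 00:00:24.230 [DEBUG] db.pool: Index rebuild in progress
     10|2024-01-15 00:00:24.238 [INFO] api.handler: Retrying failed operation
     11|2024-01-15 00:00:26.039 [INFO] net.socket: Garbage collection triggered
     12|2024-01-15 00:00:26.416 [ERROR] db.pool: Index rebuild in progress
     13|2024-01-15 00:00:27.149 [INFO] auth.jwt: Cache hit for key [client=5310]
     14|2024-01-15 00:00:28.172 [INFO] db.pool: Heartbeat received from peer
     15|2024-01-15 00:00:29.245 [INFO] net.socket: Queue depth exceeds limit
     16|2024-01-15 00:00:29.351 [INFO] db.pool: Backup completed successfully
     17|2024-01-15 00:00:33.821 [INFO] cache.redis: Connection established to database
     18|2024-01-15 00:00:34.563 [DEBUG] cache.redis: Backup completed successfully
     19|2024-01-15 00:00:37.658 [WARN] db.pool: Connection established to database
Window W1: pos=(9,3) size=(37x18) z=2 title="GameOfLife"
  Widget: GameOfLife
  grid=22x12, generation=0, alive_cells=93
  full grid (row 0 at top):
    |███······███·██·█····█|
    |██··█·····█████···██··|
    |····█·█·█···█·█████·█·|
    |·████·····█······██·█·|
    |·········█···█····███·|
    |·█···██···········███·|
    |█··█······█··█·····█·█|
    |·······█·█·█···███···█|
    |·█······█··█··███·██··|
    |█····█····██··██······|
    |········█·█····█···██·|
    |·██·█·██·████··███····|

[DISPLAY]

                                            
                                            
━━━━━━━━━━━┓                                
           ┃                                
───────────┨                                
           ┃                                
           ┃                                
           ┃                                
           ┃                                
           ┃                                
           ┃                                
           ┃                                
           ┃                                
           ┃                                
           ┃                                
           ┃                                
           ┃                                
           ┃                                
           ┃                                
━━━━━━━━━━━┛                                
                                            
                                            
                                            
                                            


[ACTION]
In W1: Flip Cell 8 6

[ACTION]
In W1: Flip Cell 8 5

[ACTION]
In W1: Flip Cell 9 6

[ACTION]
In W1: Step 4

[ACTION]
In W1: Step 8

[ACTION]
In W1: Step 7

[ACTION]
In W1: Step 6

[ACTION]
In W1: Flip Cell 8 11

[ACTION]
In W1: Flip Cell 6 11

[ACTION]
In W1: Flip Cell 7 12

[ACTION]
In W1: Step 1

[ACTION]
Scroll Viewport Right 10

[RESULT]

                                            
                                            
━━━━━┓                                      
     ┃                                      
─────┨                                      
     ┃                                      
     ┃                                      
     ┃                                      
     ┃                                      
     ┃                                      
     ┃                                      
     ┃                                      
     ┃                                      
     ┃                                      
     ┃                                      
     ┃                                      
     ┃                                      
     ┃                                      
     ┃                                      
━━━━━┛                                      
                                            
                                            
                                            
                                            


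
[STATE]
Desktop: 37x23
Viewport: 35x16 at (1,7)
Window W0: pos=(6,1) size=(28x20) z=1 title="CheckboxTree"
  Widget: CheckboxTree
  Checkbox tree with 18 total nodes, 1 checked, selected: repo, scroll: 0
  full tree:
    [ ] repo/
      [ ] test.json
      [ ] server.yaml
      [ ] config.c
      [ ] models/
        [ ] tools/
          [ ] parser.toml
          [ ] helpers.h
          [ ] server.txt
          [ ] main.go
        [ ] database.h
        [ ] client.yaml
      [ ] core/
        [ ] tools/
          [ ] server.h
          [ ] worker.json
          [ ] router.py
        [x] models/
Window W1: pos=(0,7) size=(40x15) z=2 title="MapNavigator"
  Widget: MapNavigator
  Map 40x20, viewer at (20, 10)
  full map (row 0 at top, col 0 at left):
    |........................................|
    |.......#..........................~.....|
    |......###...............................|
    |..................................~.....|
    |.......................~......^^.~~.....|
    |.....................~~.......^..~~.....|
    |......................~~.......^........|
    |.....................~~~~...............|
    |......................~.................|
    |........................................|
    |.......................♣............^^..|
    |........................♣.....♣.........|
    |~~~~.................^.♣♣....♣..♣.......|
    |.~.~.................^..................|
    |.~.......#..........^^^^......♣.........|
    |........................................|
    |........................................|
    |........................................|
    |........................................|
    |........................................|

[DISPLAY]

━━━━━━━━━━━━━━━━━━━━━━━━━━━━━━━━━━━
 MapNavigator                      
───────────────────────────────────
....................~~.......^..~~.
.....................~~.......^....
....................~~~~...........
.....................~.............
...................................
...................@..♣............
.......................♣.....♣.....
~~~.................^.♣♣....♣..♣...
~.~.................^..............
~.......#..........^^^^......♣.....
...................................
━━━━━━━━━━━━━━━━━━━━━━━━━━━━━━━━━━━
                                   


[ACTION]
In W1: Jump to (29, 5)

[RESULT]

━━━━━━━━━━━━━━━━━━━━━━━━━━━━━━━━━━━
 MapNavigator                      
───────────────────────────────────
..............................     
........................~.....     
..............................     
........................~.....     
.............~......^^.~~.....     
...........~~......@^..~~.....     
............~~.......^........     
...........~~~~...............     
............~.................     
..............................     
.............♣............^^..     
━━━━━━━━━━━━━━━━━━━━━━━━━━━━━━━━━━━
                                   


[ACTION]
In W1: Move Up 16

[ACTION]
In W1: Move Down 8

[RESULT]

━━━━━━━━━━━━━━━━━━━━━━━━━━━━━━━━━━━
 MapNavigator                      
───────────────────────────────────
........................~.....     
.............~......^^.~~.....     
...........~~.......^..~~.....     
............~~.......^........     
...........~~~~...............     
............~......@..........     
..............................     
.............♣............^^..     
..............♣.....♣.........     
...........^.♣♣....♣..♣.......     
...........^..................     
━━━━━━━━━━━━━━━━━━━━━━━━━━━━━━━━━━━
                                   


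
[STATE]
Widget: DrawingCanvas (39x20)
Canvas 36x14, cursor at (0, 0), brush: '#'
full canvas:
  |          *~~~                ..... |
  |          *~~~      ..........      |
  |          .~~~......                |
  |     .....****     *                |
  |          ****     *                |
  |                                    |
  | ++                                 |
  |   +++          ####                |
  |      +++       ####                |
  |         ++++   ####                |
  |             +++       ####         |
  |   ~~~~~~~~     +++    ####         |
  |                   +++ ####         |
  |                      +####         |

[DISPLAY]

+         *~~~                .....    
          *~~~      ..........         
          .~~~......                   
     .....****     *                   
          ****     *                   
                                       
 ++                                    
   +++          ####                   
      +++       ####                   
         ++++   ####                   
             +++       ####            
   ~~~~~~~~     +++    ####            
                   +++ ####            
                      +####            
                                       
                                       
                                       
                                       
                                       
                                       


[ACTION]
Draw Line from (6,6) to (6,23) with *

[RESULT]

+         *~~~                .....    
          *~~~      ..........         
          .~~~......                   
     .....****     *                   
          ****     *                   
                                       
 ++   ******************               
   +++          ####                   
      +++       ####                   
         ++++   ####                   
             +++       ####            
   ~~~~~~~~     +++    ####            
                   +++ ####            
                      +####            
                                       
                                       
                                       
                                       
                                       
                                       


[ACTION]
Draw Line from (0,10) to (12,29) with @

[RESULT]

+         @~~~                .....    
          *@@~      ..........         
          .~~@......                   
     .....****@@   *                   
          ****  @@ *                   
                  @                    
 ++   *************@@***               
   +++          #### @                 
      +++       ####  @@               
         ++++   ####    @@             
             +++       ###@            
   ~~~~~~~~     +++    ####@@          
                   +++ ####  @         
                      +####            
                                       
                                       
                                       
                                       
                                       
                                       


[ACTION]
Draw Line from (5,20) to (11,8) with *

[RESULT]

+         @~~~                .....    
          *@@~      ..........         
          .~~@......                   
     .....****@@   *                   
          ****  @@ *                   
                  @**                  
 ++   *************@@***               
   +++         **### @                 
      +++    ** ####  @@               
         ++**   ####    @@             
         **  +++       ###@            
   ~~~~~*~~     +++    ####@@          
                   +++ ####  @         
                      +####            
                                       
                                       
                                       
                                       
                                       
                                       


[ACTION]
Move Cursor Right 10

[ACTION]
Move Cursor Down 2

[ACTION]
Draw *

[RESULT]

          @~~~                .....    
          *@@~      ..........         
          *~~@......                   
     .....****@@   *                   
          ****  @@ *                   
                  @**                  
 ++   *************@@***               
   +++         **### @                 
      +++    ** ####  @@               
         ++**   ####    @@             
         **  +++       ###@            
   ~~~~~*~~     +++    ####@@          
                   +++ ####  @         
                      +####            
                                       
                                       
                                       
                                       
                                       
                                       


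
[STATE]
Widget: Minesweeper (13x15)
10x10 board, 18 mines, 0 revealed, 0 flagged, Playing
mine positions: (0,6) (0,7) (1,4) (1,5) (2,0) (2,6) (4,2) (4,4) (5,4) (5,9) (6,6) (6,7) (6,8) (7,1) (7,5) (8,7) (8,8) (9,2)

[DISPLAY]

■■■■■■■■■■   
■■■■■■■■■■   
■■■■■■■■■■   
■■■■■■■■■■   
■■■■■■■■■■   
■■■■■■■■■■   
■■■■■■■■■■   
■■■■■■■■■■   
■■■■■■■■■■   
■■■■■■■■■■   
             
             
             
             
             


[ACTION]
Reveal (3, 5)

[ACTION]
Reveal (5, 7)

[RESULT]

■■■■■■■■■■   
■■■■■■■■■■   
■■■■■■■■■■   
■■■■■2■■■■   
■■■■■■■■■■   
■■■■■■■3■■   
■■■■■■■■■■   
■■■■■■■■■■   
■■■■■■■■■■   
■■■■■■■■■■   
             
             
             
             
             


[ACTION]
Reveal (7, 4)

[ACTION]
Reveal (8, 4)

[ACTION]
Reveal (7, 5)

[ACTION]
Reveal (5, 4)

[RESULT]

■■■■■■✹✹■■   
■■■■✹✹■■■■   
✹■■■■■✹■■■   
■■■■■2■■■■   
■■✹■✹■■■■■   
■■■■✹■■3■✹   
■■■■■■✹✹✹■   
■✹■■1✹■■■■   
■■■■1■■✹✹■   
■■✹■■■■■■■   
             
             
             
             
             


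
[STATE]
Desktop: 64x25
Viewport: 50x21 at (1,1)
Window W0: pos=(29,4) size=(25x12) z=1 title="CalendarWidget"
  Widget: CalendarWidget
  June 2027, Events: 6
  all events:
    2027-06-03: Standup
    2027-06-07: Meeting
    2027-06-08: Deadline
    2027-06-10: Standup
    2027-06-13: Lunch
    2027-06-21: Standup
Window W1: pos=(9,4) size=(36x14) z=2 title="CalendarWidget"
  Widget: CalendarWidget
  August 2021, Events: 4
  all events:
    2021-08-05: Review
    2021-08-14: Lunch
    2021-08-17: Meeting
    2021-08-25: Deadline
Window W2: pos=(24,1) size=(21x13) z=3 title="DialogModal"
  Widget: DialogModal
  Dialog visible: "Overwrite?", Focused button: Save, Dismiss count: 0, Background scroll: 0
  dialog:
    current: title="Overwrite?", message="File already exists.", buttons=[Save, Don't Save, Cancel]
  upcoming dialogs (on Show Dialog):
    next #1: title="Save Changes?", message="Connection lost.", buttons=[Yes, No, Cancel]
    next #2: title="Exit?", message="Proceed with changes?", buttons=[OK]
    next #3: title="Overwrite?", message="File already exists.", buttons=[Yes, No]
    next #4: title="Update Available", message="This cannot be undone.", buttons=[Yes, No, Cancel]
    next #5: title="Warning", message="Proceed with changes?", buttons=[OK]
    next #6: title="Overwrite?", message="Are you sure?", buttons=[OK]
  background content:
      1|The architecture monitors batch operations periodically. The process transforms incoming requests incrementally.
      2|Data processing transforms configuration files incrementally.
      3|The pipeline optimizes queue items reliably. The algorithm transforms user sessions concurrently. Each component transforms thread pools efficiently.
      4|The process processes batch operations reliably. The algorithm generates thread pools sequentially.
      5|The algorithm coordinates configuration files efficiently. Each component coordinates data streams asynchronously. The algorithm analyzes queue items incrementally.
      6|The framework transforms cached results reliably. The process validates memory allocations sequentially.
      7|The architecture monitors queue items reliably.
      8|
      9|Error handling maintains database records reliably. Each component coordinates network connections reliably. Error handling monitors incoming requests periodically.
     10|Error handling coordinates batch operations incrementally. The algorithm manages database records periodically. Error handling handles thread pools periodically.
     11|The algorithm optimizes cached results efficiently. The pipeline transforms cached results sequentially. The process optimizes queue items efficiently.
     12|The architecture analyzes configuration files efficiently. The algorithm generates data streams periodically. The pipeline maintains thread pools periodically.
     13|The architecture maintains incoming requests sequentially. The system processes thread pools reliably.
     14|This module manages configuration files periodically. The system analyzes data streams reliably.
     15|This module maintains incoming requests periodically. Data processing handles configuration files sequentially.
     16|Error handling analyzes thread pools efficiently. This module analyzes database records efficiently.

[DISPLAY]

                       ┏━━━━━━━━━━━━━━━━━━━┓      
                       ┃ DialogModal       ┃      
                       ┠───────────────────┨      
        ┏━━━━━━━━━━━━━━┃The architecture mo┃━━━━━━
        ┃ CalendarWidge┃Data processing tra┃      
        ┠──────────────┃Th┌─────────────┐mi┃──────
        ┃           Aug┃Th│  Overwrite? │ss┃7     
        ┃Mo Tu We Th Fr┃Th│File already │rd┃Sa Su 
        ┃              ┃Th│[Save]  Don't│ns┃  5  6
        ┃ 2  3  4  5*  ┃Th└─────────────┘mo┃11 12 
        ┃ 9 10 11 12 13┃                   ┃19 20 
        ┃16 17* 18 19 2┃Error handling main┃ 26 27
        ┃23 24 25* 26 2┗━━━━━━━━━━━━━━━━━━━┛      
        ┃30 31                             ┃      
        ┃                                  ┃━━━━━━
        ┃                                  ┃      
        ┗━━━━━━━━━━━━━━━━━━━━━━━━━━━━━━━━━━┛      
                                                  
                                                  
                                                  
                                                  


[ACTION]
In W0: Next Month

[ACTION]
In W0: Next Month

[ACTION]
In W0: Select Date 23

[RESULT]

                       ┏━━━━━━━━━━━━━━━━━━━┓      
                       ┃ DialogModal       ┃      
                       ┠───────────────────┨      
        ┏━━━━━━━━━━━━━━┃The architecture mo┃━━━━━━
        ┃ CalendarWidge┃Data processing tra┃      
        ┠──────────────┃Th┌─────────────┐mi┃──────
        ┃           Aug┃Th│  Overwrite? │ss┃27    
        ┃Mo Tu We Th Fr┃Th│File already │rd┃Sa Su 
        ┃              ┃Th│[Save]  Don't│ns┃    1 
        ┃ 2  3  4  5*  ┃Th└─────────────┘mo┃ 7  8 
        ┃ 9 10 11 12 13┃                   ┃14 15 
        ┃16 17* 18 19 2┃Error handling main┃21 22 
        ┃23 24 25* 26 2┗━━━━━━━━━━━━━━━━━━━┛7 28 2
        ┃30 31                             ┃      
        ┃                                  ┃━━━━━━
        ┃                                  ┃      
        ┗━━━━━━━━━━━━━━━━━━━━━━━━━━━━━━━━━━┛      
                                                  
                                                  
                                                  
                                                  
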